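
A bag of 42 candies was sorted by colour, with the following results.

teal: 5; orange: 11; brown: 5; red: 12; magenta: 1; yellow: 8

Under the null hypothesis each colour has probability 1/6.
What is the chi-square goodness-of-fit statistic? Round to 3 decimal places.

Expected count for each of the 6 categories: 42/6 = 7.
cat          O        E   (O−E)²/E
teal         5        7     0.5714
orange      11        7     2.2857
brown        5        7     0.5714
red         12        7     3.5714
magenta      1        7     5.1429
yellow       8        7     0.1429
Sum = 12.286

12.286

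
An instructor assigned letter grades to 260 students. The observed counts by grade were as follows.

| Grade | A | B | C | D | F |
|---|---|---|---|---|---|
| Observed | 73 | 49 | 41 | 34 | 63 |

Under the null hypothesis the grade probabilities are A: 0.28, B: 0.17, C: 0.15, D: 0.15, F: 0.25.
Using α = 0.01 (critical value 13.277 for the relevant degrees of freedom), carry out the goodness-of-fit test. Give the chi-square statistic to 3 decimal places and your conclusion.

1.327; do not reject

Expected counts E_i = n·p_i: 260×0.28 = 72.8, 260×0.17 = 44.2, 260×0.15 = 39, 260×0.15 = 39, 260×0.25 = 65.
A: (73 − 72.8)²/72.8 = 0.04/72.8 = 0.0005
B: (49 − 44.2)²/44.2 = 23.04/44.2 = 0.5213
C: (41 − 39)²/39 = 4/39 = 0.1026
D: (34 − 39)²/39 = 25/39 = 0.6410
F: (63 − 65)²/65 = 4/65 = 0.0615
Sum = 1.327
df = 4. Since 1.327 < 13.277, we do not reject H₀.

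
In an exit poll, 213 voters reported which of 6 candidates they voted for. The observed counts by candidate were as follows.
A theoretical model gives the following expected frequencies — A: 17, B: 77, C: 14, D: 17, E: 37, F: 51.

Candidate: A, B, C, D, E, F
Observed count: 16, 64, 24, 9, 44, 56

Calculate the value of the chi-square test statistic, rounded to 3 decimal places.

14.976

χ² = (16−17)²/17 + (64−77)²/77 + (24−14)²/14 + (9−17)²/17 + (44−37)²/37 + (56−51)²/51
   = 0.0588 + 2.1948 + 7.1429 + 3.7647 + 1.3243 + 0.4902
Sum = 14.976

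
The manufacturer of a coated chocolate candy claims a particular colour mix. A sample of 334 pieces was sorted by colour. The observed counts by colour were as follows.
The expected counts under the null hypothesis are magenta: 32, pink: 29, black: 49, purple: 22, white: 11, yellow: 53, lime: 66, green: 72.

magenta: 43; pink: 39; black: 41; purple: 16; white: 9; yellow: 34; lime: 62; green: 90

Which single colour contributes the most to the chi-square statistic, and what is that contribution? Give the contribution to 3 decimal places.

yellow, 6.811

χ² = (43−32)²/32 + (39−29)²/29 + (41−49)²/49 + (16−22)²/22 + (9−11)²/11 + (34−53)²/53 + (62−66)²/66 + (90−72)²/72
   = 3.7813 + 3.4483 + 1.3061 + 1.6364 + 0.3636 + 6.8113 + 0.2424 + 4.5000
The largest term is for yellow: 6.811.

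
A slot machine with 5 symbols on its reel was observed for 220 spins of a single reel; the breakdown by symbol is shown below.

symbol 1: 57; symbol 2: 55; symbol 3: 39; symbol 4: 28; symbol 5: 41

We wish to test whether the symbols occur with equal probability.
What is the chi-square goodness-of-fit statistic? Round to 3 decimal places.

13.182

Under H₀ each category has probability 1/5, so each expected count is 220/5 = 44.
symbol 1: (57 − 44)²/44 = 169/44 = 3.8409
symbol 2: (55 − 44)²/44 = 121/44 = 2.7500
symbol 3: (39 − 44)²/44 = 25/44 = 0.5682
symbol 4: (28 − 44)²/44 = 256/44 = 5.8182
symbol 5: (41 − 44)²/44 = 9/44 = 0.2045
Sum = 13.182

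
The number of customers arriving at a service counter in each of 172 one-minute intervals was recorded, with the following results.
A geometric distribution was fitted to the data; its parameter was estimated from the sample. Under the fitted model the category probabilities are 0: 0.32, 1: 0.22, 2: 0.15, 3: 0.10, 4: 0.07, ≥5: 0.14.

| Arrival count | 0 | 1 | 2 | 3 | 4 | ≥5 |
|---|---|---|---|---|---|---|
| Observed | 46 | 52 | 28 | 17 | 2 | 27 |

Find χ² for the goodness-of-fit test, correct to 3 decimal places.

Expected counts E_i = n·p_i: 172×0.32 = 55.04, 172×0.22 = 37.84, 172×0.15 = 25.8, 172×0.10 = 17.2, 172×0.07 = 12.04, 172×0.14 = 24.08.
χ² = (46−55.04)²/55.04 + (52−37.84)²/37.84 + (28−25.8)²/25.8 + (17−17.2)²/17.2 + (2−12.04)²/12.04 + (27−24.08)²/24.08
   = 1.4848 + 5.2988 + 0.1876 + 0.0023 + 8.3722 + 0.3541
Sum = 15.700

15.700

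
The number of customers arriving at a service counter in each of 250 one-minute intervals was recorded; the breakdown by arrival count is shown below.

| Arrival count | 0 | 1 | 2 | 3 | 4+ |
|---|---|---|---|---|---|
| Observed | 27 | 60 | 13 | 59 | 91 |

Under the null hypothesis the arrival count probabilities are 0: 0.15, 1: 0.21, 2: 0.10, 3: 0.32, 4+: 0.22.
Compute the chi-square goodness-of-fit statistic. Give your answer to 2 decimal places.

Expected counts E_i = n·p_i: 250×0.15 = 37.5, 250×0.21 = 52.5, 250×0.10 = 25, 250×0.32 = 80, 250×0.22 = 55.
χ² = (27−37.5)²/37.5 + (60−52.5)²/52.5 + (13−25)²/25 + (59−80)²/80 + (91−55)²/55
   = 2.940 + 1.071 + 5.760 + 5.513 + 23.564
Sum = 38.85

38.85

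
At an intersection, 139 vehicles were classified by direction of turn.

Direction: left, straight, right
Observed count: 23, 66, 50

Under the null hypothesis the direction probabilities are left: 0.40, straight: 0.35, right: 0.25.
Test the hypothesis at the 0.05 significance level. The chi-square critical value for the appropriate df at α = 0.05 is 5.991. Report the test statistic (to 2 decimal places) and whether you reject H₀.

31.99; reject

Expected counts E_i = n·p_i: 139×0.40 = 55.6, 139×0.35 = 48.65, 139×0.25 = 34.75.
left: (23 − 55.6)²/55.6 = 1062.76/55.6 = 19.114
straight: (66 − 48.65)²/48.65 = 301.0225/48.65 = 6.188
right: (50 − 34.75)²/34.75 = 232.5625/34.75 = 6.692
Sum = 31.99
df = 2. Since 31.99 > 5.991, we reject H₀.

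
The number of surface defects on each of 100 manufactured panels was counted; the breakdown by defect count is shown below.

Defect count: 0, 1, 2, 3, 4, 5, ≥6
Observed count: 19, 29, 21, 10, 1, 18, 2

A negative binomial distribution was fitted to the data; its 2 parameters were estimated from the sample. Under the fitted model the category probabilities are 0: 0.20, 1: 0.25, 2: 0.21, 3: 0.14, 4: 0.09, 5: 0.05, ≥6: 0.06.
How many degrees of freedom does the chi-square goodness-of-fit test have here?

There are k = 7 categories and 2 parameters estimated from the data, so df = 7 − 1 − 2 = 4.

4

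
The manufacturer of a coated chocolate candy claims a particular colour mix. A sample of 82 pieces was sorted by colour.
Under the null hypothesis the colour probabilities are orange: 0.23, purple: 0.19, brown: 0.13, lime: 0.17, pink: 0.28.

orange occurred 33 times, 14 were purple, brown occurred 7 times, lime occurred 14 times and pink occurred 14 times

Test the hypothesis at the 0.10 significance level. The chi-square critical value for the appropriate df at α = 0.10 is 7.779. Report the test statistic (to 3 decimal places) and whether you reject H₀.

15.515; reject

Expected counts E_i = n·p_i: 82×0.23 = 18.86, 82×0.19 = 15.58, 82×0.13 = 10.66, 82×0.17 = 13.94, 82×0.28 = 22.96.
χ² = (33−18.86)²/18.86 + (14−15.58)²/15.58 + (7−10.66)²/10.66 + (14−13.94)²/13.94 + (14−22.96)²/22.96
   = 10.6013 + 0.1602 + 1.2566 + 0.0003 + 3.4966
Sum = 15.515
df = 4. Since 15.515 > 7.779, we reject H₀.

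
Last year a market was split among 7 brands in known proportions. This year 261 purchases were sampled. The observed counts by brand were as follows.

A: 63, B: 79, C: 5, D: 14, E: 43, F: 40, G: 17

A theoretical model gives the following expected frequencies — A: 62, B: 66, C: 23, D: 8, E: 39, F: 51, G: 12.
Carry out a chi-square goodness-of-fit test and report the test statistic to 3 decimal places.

26.030

A: (63 − 62)²/62 = 1/62 = 0.0161
B: (79 − 66)²/66 = 169/66 = 2.5606
C: (5 − 23)²/23 = 324/23 = 14.0870
D: (14 − 8)²/8 = 36/8 = 4.5000
E: (43 − 39)²/39 = 16/39 = 0.4103
F: (40 − 51)²/51 = 121/51 = 2.3725
G: (17 − 12)²/12 = 25/12 = 2.0833
Sum = 26.030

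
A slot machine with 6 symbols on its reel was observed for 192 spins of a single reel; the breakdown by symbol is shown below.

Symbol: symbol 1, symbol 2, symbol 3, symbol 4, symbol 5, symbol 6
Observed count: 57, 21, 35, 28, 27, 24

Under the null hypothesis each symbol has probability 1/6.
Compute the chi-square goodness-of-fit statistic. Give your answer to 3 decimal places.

26.875

Expected count for each of the 6 categories: 192/6 = 32.
symbol 1: (57 − 32)²/32 = 625/32 = 19.5313
symbol 2: (21 − 32)²/32 = 121/32 = 3.7813
symbol 3: (35 − 32)²/32 = 9/32 = 0.2813
symbol 4: (28 − 32)²/32 = 16/32 = 0.5000
symbol 5: (27 − 32)²/32 = 25/32 = 0.7813
symbol 6: (24 − 32)²/32 = 64/32 = 2.0000
Sum = 26.875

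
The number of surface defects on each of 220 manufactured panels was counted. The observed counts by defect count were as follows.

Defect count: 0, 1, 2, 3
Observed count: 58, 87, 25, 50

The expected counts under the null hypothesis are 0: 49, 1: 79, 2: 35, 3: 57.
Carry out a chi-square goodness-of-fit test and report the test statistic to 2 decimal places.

0: (58 − 49)²/49 = 81/49 = 1.653
1: (87 − 79)²/79 = 64/79 = 0.810
2: (25 − 35)²/35 = 100/35 = 2.857
3: (50 − 57)²/57 = 49/57 = 0.860
Sum = 6.18

6.18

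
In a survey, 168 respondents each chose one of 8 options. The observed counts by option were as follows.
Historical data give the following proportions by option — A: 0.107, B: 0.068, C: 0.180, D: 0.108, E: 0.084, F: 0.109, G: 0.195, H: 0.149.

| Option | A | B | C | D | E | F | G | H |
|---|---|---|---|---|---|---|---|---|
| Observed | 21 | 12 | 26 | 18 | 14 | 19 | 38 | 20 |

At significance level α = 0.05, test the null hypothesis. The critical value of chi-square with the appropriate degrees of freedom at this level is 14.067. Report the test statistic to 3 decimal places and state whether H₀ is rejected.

Expected counts E_i = n·p_i: 168×0.107 = 17.976, 168×0.068 = 11.424, 168×0.180 = 30.24, 168×0.108 = 18.144, 168×0.084 = 14.112, 168×0.109 = 18.312, 168×0.195 = 32.76, 168×0.149 = 25.032.
cat         O        E   (O−E)²/E
A          21   17.976     0.5087
B          12   11.424     0.0290
C          26    30.24     0.5945
D          18   18.144     0.0011
E          14   14.112     0.0009
F          19   18.312     0.0258
G          38    32.76     0.8381
H          20   25.032     1.0115
Sum = 3.010
df = 7. Since 3.010 < 14.067, we do not reject H₀.

3.010; do not reject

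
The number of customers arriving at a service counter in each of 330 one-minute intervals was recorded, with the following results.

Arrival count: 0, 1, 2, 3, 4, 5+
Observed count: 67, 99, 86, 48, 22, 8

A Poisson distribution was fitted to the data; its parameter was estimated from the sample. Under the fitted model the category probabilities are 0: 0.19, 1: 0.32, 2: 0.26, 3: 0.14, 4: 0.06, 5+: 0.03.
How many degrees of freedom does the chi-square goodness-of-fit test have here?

4

There are k = 6 categories and 1 parameter estimated from the data, so df = 6 − 1 − 1 = 4.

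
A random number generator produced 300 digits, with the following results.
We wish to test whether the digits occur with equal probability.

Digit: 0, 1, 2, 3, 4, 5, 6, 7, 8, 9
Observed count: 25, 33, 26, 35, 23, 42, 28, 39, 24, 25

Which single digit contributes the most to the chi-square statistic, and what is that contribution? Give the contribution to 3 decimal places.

Under H₀ each category has probability 1/10, so each expected count is 300/10 = 30.
cat         O        E   (O−E)²/E
0          25       30     0.8333
1          33       30     0.3000
2          26       30     0.5333
3          35       30     0.8333
4          23       30     1.6333
5          42       30     4.8000
6          28       30     0.1333
7          39       30     2.7000
8          24       30     1.2000
9          25       30     0.8333
The largest term is for 5: 4.800.

5, 4.800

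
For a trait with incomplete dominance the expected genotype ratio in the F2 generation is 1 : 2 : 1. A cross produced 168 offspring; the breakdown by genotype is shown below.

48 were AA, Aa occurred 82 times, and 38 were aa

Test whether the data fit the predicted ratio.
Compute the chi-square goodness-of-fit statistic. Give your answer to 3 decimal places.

Ratio total = 4. Expected counts: 168×1/4 = 42, 168×2/4 = 84, 168×1/4 = 42.
cat         O        E   (O−E)²/E
AA         48       42     0.8571
Aa         82       84     0.0476
aa         38       42     0.3810
Sum = 1.286

1.286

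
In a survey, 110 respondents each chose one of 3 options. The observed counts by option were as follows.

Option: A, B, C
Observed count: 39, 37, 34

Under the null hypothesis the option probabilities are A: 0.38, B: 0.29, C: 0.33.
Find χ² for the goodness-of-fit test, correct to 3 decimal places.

Expected counts E_i = n·p_i: 110×0.38 = 41.8, 110×0.29 = 31.9, 110×0.33 = 36.3.
χ² = (39−41.8)²/41.8 + (37−31.9)²/31.9 + (34−36.3)²/36.3
   = 0.1876 + 0.8154 + 0.1457
Sum = 1.149

1.149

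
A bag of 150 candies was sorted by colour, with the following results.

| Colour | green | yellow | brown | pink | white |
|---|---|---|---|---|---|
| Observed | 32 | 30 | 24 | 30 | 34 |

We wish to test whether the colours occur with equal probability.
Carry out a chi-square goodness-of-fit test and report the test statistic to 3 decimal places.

1.867

Under H₀ each category has probability 1/5, so each expected count is 150/5 = 30.
green: (32 − 30)²/30 = 4/30 = 0.1333
yellow: (30 − 30)²/30 = 0/30 = 0.0000
brown: (24 − 30)²/30 = 36/30 = 1.2000
pink: (30 − 30)²/30 = 0/30 = 0.0000
white: (34 − 30)²/30 = 16/30 = 0.5333
Sum = 1.867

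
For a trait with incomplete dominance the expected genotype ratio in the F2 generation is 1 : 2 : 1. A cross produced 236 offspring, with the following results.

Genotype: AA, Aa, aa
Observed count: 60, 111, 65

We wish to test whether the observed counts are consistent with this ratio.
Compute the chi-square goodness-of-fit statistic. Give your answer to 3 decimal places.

1.042

Ratio total = 4. Expected counts: 236×1/4 = 59, 236×2/4 = 118, 236×1/4 = 59.
cat         O        E   (O−E)²/E
AA         60       59     0.0169
Aa        111      118     0.4153
aa         65       59     0.6102
Sum = 1.042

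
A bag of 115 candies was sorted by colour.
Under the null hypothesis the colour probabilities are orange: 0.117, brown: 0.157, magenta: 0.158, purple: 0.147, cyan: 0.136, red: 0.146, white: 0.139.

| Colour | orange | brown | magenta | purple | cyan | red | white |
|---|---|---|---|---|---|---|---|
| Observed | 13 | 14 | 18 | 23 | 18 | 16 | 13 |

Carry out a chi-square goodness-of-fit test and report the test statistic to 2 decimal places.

4.08

Expected counts E_i = n·p_i: 115×0.117 = 13.455, 115×0.157 = 18.055, 115×0.158 = 18.17, 115×0.147 = 16.905, 115×0.136 = 15.64, 115×0.146 = 16.79, 115×0.139 = 15.985.
cat          O        E   (O−E)²/E
orange      13   13.455      0.015
brown       14   18.055      0.911
magenta     18    18.17      0.002
purple      23   16.905      2.198
cyan        18    15.64      0.356
red         16    16.79      0.037
white       13   15.985      0.557
Sum = 4.08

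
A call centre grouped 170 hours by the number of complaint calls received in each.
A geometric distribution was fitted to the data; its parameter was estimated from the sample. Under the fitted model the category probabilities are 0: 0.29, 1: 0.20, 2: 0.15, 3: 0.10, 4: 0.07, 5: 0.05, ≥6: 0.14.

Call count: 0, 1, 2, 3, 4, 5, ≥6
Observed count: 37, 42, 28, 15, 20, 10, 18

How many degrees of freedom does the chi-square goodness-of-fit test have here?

There are k = 7 categories and 1 parameter estimated from the data, so df = 7 − 1 − 1 = 5.

5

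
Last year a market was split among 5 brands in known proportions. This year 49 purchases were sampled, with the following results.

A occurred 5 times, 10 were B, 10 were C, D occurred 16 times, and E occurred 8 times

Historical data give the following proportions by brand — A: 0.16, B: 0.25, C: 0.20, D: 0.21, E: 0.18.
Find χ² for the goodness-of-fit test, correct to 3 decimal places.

Expected counts E_i = n·p_i: 49×0.16 = 7.84, 49×0.25 = 12.25, 49×0.20 = 9.8, 49×0.21 = 10.29, 49×0.18 = 8.82.
A: (5 − 7.84)²/7.84 = 8.0656/7.84 = 1.0288
B: (10 − 12.25)²/12.25 = 5.0625/12.25 = 0.4133
C: (10 − 9.8)²/9.8 = 0.04/9.8 = 0.0041
D: (16 − 10.29)²/10.29 = 32.6041/10.29 = 3.1685
E: (8 − 8.82)²/8.82 = 0.6724/8.82 = 0.0762
Sum = 4.691

4.691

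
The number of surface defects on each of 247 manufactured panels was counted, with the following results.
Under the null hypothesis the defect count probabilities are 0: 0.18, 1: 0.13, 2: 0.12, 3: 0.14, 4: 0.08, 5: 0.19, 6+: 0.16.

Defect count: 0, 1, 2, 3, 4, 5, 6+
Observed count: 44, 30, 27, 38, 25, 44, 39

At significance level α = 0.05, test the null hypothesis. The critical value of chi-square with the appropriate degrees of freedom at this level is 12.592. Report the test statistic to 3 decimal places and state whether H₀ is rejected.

Expected counts E_i = n·p_i: 247×0.18 = 44.46, 247×0.13 = 32.11, 247×0.12 = 29.64, 247×0.14 = 34.58, 247×0.08 = 19.76, 247×0.19 = 46.93, 247×0.16 = 39.52.
χ² = (44−44.46)²/44.46 + (30−32.11)²/32.11 + (27−29.64)²/29.64 + (38−34.58)²/34.58 + (25−19.76)²/19.76 + (44−46.93)²/46.93 + (39−39.52)²/39.52
   = 0.0048 + 0.1387 + 0.2351 + 0.3382 + 1.3896 + 0.1829 + 0.0068
Sum = 2.296
df = 6. Since 2.296 < 12.592, we do not reject H₀.

2.296; do not reject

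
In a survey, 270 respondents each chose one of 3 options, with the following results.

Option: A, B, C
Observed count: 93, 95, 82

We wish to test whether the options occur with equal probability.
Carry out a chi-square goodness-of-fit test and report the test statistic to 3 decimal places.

Expected count for each of the 3 categories: 270/3 = 90.
cat         O        E   (O−E)²/E
A          93       90     0.1000
B          95       90     0.2778
C          82       90     0.7111
Sum = 1.089

1.089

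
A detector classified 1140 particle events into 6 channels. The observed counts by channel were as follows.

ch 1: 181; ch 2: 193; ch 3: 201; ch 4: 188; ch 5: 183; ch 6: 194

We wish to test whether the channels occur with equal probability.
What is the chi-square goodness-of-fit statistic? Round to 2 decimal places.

1.47

Under H₀ each category has probability 1/6, so each expected count is 1140/6 = 190.
cat         O        E   (O−E)²/E
ch 1      181      190      0.426
ch 2      193      190      0.047
ch 3      201      190      0.637
ch 4      188      190      0.021
ch 5      183      190      0.258
ch 6      194      190      0.084
Sum = 1.47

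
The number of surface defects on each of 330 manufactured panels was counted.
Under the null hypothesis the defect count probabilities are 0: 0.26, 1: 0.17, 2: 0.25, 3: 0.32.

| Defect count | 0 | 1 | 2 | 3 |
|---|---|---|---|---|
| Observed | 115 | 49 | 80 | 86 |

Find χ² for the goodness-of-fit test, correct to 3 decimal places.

14.550

Expected counts E_i = n·p_i: 330×0.26 = 85.8, 330×0.17 = 56.1, 330×0.25 = 82.5, 330×0.32 = 105.6.
0: (115 − 85.8)²/85.8 = 852.64/85.8 = 9.9375
1: (49 − 56.1)²/56.1 = 50.41/56.1 = 0.8986
2: (80 − 82.5)²/82.5 = 6.25/82.5 = 0.0758
3: (86 − 105.6)²/105.6 = 384.16/105.6 = 3.6379
Sum = 14.550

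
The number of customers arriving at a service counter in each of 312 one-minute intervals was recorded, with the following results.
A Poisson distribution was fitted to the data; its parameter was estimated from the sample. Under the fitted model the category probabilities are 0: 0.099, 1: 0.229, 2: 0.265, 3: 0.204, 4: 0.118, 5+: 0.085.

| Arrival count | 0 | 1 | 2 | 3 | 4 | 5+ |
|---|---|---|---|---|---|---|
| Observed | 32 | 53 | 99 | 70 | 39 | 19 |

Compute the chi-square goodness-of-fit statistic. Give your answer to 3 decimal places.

Expected counts E_i = n·p_i: 312×0.099 = 30.888, 312×0.229 = 71.448, 312×0.265 = 82.68, 312×0.204 = 63.648, 312×0.118 = 36.816, 312×0.085 = 26.52.
χ² = (32−30.888)²/30.888 + (53−71.448)²/71.448 + (99−82.68)²/82.68 + (70−63.648)²/63.648 + (39−36.816)²/36.816 + (19−26.52)²/26.52
   = 0.0400 + 4.7633 + 3.2214 + 0.6339 + 0.1296 + 2.1324
Sum = 10.921

10.921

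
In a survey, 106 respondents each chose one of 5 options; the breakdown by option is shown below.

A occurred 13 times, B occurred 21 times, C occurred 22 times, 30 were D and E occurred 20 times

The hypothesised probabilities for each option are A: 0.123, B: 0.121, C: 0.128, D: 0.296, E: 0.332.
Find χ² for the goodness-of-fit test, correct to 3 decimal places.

Expected counts E_i = n·p_i: 106×0.123 = 13.038, 106×0.121 = 12.826, 106×0.128 = 13.568, 106×0.296 = 31.376, 106×0.332 = 35.192.
cat         O        E   (O−E)²/E
A          13   13.038     0.0001
B          21   12.826     5.2093
C          22   13.568     5.2402
D          30   31.376     0.0603
E          20   35.192     6.5582
Sum = 17.068

17.068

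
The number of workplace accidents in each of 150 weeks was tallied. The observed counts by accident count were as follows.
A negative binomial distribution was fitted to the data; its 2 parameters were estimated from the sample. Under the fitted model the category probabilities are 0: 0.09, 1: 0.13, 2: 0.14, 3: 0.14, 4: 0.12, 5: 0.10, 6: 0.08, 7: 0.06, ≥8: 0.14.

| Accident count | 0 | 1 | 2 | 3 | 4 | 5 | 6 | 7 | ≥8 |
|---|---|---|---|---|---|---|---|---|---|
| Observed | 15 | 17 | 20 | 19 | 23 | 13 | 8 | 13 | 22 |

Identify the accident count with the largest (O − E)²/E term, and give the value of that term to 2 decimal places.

7, 1.78

Expected counts E_i = n·p_i: 150×0.09 = 13.5, 150×0.13 = 19.5, 150×0.14 = 21, 150×0.14 = 21, 150×0.12 = 18, 150×0.10 = 15, 150×0.08 = 12, 150×0.06 = 9, 150×0.14 = 21.
0: (15 − 13.5)²/13.5 = 2.25/13.5 = 0.167
1: (17 − 19.5)²/19.5 = 6.25/19.5 = 0.321
2: (20 − 21)²/21 = 1/21 = 0.048
3: (19 − 21)²/21 = 4/21 = 0.190
4: (23 − 18)²/18 = 25/18 = 1.389
5: (13 − 15)²/15 = 4/15 = 0.267
6: (8 − 12)²/12 = 16/12 = 1.333
7: (13 − 9)²/9 = 16/9 = 1.778
≥8: (22 − 21)²/21 = 1/21 = 0.048
The largest term is for 7: 1.78.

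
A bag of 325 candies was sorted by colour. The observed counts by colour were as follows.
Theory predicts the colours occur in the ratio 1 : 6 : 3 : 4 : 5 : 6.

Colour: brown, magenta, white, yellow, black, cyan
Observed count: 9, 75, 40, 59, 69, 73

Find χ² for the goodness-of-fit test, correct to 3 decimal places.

2.881

Ratio total = 25. Expected counts: 325×1/25 = 13, 325×6/25 = 78, 325×3/25 = 39, 325×4/25 = 52, 325×5/25 = 65, 325×6/25 = 78.
cat          O        E   (O−E)²/E
brown        9       13     1.2308
magenta     75       78     0.1154
white       40       39     0.0256
yellow      59       52     0.9423
black       69       65     0.2462
cyan        73       78     0.3205
Sum = 2.881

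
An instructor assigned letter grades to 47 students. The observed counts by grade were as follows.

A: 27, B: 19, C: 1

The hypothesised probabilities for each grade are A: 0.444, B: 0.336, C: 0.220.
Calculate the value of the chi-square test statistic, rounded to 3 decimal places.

Expected counts E_i = n·p_i: 47×0.444 = 20.868, 47×0.336 = 15.792, 47×0.220 = 10.34.
A: (27 − 20.868)²/20.868 = 37.601424/20.868 = 1.8019
B: (19 − 15.792)²/15.792 = 10.291264/15.792 = 0.6517
C: (1 − 10.34)²/10.34 = 87.2356/10.34 = 8.4367
Sum = 10.890

10.890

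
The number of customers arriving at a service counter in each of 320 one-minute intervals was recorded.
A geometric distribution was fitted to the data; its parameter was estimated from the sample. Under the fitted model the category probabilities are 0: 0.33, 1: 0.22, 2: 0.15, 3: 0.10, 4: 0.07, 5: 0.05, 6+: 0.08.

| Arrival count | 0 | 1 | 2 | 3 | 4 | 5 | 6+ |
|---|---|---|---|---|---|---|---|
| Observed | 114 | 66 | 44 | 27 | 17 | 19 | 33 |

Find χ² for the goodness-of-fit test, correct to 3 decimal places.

6.061

Expected counts E_i = n·p_i: 320×0.33 = 105.6, 320×0.22 = 70.4, 320×0.15 = 48, 320×0.10 = 32, 320×0.07 = 22.4, 320×0.05 = 16, 320×0.08 = 25.6.
0: (114 − 105.6)²/105.6 = 70.56/105.6 = 0.6682
1: (66 − 70.4)²/70.4 = 19.36/70.4 = 0.2750
2: (44 − 48)²/48 = 16/48 = 0.3333
3: (27 − 32)²/32 = 25/32 = 0.7813
4: (17 − 22.4)²/22.4 = 29.16/22.4 = 1.3018
5: (19 − 16)²/16 = 9/16 = 0.5625
6+: (33 − 25.6)²/25.6 = 54.76/25.6 = 2.1391
Sum = 6.061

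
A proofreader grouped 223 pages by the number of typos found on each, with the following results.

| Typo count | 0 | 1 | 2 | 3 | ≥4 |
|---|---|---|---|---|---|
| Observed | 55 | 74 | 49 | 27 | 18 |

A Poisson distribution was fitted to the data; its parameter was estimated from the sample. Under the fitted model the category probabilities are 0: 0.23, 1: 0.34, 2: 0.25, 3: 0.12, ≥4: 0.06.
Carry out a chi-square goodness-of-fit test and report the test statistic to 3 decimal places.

2.727

Expected counts E_i = n·p_i: 223×0.23 = 51.29, 223×0.34 = 75.82, 223×0.25 = 55.75, 223×0.12 = 26.76, 223×0.06 = 13.38.
0: (55 − 51.29)²/51.29 = 13.7641/51.29 = 0.2684
1: (74 − 75.82)²/75.82 = 3.3124/75.82 = 0.0437
2: (49 − 55.75)²/55.75 = 45.5625/55.75 = 0.8173
3: (27 − 26.76)²/26.76 = 0.0576/26.76 = 0.0022
≥4: (18 − 13.38)²/13.38 = 21.3444/13.38 = 1.5952
Sum = 2.727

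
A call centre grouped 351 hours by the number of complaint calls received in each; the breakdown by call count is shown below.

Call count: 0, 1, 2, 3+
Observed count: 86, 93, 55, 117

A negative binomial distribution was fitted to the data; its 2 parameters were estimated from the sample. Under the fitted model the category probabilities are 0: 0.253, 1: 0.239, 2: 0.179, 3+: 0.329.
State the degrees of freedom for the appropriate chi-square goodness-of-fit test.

1

There are k = 4 categories and 2 parameters estimated from the data, so df = 4 − 1 − 2 = 1.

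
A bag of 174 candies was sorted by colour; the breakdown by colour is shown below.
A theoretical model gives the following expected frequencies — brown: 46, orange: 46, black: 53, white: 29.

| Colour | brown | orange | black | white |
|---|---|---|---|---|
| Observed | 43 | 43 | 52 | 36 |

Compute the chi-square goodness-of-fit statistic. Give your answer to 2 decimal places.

cat         O        E   (O−E)²/E
brown      43       46      0.196
orange     43       46      0.196
black      52       53      0.019
white      36       29      1.690
Sum = 2.10

2.10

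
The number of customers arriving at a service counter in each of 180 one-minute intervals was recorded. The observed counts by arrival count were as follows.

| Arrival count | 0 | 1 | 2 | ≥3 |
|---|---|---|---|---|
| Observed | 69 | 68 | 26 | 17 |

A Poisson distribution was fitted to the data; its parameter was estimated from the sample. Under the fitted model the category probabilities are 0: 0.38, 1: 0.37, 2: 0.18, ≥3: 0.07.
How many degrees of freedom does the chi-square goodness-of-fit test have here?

There are k = 4 categories and 1 parameter estimated from the data, so df = 4 − 1 − 1 = 2.

2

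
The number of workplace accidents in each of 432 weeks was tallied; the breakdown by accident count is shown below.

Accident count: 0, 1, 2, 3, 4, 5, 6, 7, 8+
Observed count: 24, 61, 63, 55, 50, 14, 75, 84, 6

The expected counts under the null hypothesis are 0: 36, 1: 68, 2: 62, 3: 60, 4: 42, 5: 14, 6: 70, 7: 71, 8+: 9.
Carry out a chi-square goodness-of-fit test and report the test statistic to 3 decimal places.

10.415

χ² = (24−36)²/36 + (61−68)²/68 + (63−62)²/62 + (55−60)²/60 + (50−42)²/42 + (14−14)²/14 + (75−70)²/70 + (84−71)²/71 + (6−9)²/9
   = 4.0000 + 0.7206 + 0.0161 + 0.4167 + 1.5238 + 0.0000 + 0.3571 + 2.3803 + 1.0000
Sum = 10.415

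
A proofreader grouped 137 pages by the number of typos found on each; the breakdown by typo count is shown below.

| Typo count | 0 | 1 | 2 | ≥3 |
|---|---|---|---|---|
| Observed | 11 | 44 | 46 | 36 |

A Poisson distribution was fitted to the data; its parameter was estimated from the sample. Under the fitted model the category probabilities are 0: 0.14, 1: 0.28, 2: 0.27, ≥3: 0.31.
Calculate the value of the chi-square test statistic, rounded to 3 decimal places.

7.498

Expected counts E_i = n·p_i: 137×0.14 = 19.18, 137×0.28 = 38.36, 137×0.27 = 36.99, 137×0.31 = 42.47.
cat         O        E   (O−E)²/E
0          11    19.18     3.4887
1          44    38.36     0.8292
2          46    36.99     2.1946
≥3         36    42.47     0.9857
Sum = 7.498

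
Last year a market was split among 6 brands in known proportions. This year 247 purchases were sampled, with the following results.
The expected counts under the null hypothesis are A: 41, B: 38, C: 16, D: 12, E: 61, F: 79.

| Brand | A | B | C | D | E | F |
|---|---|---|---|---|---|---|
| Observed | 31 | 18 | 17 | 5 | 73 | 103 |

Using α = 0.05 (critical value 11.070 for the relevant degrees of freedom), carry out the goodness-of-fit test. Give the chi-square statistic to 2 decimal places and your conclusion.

χ² = (31−41)²/41 + (18−38)²/38 + (17−16)²/16 + (5−12)²/12 + (73−61)²/61 + (103−79)²/79
   = 2.439 + 10.526 + 0.063 + 4.083 + 2.361 + 7.291
Sum = 26.76
df = 5. Since 26.76 > 11.070, we reject H₀.

26.76; reject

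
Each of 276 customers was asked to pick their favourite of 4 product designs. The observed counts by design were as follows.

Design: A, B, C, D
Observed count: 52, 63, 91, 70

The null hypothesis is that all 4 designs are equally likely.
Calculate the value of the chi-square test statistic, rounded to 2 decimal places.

11.74

Under H₀ each category has probability 1/4, so each expected count is 276/4 = 69.
χ² = (52−69)²/69 + (63−69)²/69 + (91−69)²/69 + (70−69)²/69
   = 4.188 + 0.522 + 7.014 + 0.014
Sum = 11.74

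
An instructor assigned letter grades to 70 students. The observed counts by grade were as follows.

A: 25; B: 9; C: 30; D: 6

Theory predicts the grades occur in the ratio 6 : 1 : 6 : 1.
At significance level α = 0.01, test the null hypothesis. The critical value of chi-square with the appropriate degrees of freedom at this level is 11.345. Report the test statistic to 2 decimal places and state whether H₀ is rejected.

4.23; do not reject

Ratio total = 14. Expected counts: 70×6/14 = 30, 70×1/14 = 5, 70×6/14 = 30, 70×1/14 = 5.
A: (25 − 30)²/30 = 25/30 = 0.833
B: (9 − 5)²/5 = 16/5 = 3.200
C: (30 − 30)²/30 = 0/30 = 0.000
D: (6 − 5)²/5 = 1/5 = 0.200
Sum = 4.23
df = 3. Since 4.23 < 11.345, we do not reject H₀.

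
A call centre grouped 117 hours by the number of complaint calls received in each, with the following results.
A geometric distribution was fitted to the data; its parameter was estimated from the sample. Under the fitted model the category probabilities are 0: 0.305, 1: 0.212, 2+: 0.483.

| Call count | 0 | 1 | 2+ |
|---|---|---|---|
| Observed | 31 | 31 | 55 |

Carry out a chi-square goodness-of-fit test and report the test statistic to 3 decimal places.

2.203

Expected counts E_i = n·p_i: 117×0.305 = 35.685, 117×0.212 = 24.804, 117×0.483 = 56.511.
0: (31 − 35.685)²/35.685 = 21.949225/35.685 = 0.6151
1: (31 − 24.804)²/24.804 = 38.390416/24.804 = 1.5478
2+: (55 − 56.511)²/56.511 = 2.283121/56.511 = 0.0404
Sum = 2.203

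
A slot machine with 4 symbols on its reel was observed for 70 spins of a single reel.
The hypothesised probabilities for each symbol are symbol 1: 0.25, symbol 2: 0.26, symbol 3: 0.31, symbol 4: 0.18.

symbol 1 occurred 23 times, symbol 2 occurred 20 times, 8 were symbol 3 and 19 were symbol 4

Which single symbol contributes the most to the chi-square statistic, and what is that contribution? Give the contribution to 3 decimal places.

symbol 3, 8.649

Expected counts E_i = n·p_i: 70×0.25 = 17.5, 70×0.26 = 18.2, 70×0.31 = 21.7, 70×0.18 = 12.6.
χ² = (23−17.5)²/17.5 + (20−18.2)²/18.2 + (8−21.7)²/21.7 + (19−12.6)²/12.6
   = 1.7286 + 0.1780 + 8.6493 + 3.2508
The largest term is for symbol 3: 8.649.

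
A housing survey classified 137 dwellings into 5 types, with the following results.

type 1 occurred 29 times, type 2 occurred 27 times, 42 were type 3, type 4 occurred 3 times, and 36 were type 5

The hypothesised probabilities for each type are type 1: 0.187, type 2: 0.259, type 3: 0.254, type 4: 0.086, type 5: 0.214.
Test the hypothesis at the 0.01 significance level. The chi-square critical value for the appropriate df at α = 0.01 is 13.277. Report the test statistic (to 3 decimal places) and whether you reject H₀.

12.034; do not reject

Expected counts E_i = n·p_i: 137×0.187 = 25.619, 137×0.259 = 35.483, 137×0.254 = 34.798, 137×0.086 = 11.782, 137×0.214 = 29.318.
type 1: (29 − 25.619)²/25.619 = 11.431161/25.619 = 0.4462
type 2: (27 − 35.483)²/35.483 = 71.961289/35.483 = 2.0280
type 3: (42 − 34.798)²/34.798 = 51.868804/34.798 = 1.4906
type 4: (3 − 11.782)²/11.782 = 77.123524/11.782 = 6.5459
type 5: (36 − 29.318)²/29.318 = 44.649124/29.318 = 1.5229
Sum = 12.034
df = 4. Since 12.034 < 13.277, we do not reject H₀.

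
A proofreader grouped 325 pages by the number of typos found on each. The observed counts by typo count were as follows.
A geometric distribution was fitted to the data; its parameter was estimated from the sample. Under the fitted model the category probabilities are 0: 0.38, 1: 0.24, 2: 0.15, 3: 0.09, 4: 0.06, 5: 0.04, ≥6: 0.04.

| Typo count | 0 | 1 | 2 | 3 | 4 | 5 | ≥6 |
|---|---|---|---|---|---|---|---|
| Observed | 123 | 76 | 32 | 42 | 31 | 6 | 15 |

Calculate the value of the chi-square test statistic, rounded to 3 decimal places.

Expected counts E_i = n·p_i: 325×0.38 = 123.5, 325×0.24 = 78, 325×0.15 = 48.75, 325×0.09 = 29.25, 325×0.06 = 19.5, 325×0.04 = 13, 325×0.04 = 13.
0: (123 − 123.5)²/123.5 = 0.25/123.5 = 0.0020
1: (76 − 78)²/78 = 4/78 = 0.0513
2: (32 − 48.75)²/48.75 = 280.5625/48.75 = 5.7551
3: (42 − 29.25)²/29.25 = 162.5625/29.25 = 5.5577
4: (31 − 19.5)²/19.5 = 132.25/19.5 = 6.7821
5: (6 − 13)²/13 = 49/13 = 3.7692
≥6: (15 − 13)²/13 = 4/13 = 0.3077
Sum = 22.225

22.225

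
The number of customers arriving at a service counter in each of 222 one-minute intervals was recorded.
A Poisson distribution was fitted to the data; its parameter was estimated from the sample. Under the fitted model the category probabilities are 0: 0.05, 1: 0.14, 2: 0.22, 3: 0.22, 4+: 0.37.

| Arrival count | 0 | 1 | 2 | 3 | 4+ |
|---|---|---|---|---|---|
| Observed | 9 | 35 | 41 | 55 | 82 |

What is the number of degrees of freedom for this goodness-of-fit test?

There are k = 5 categories and 1 parameter estimated from the data, so df = 5 − 1 − 1 = 3.

3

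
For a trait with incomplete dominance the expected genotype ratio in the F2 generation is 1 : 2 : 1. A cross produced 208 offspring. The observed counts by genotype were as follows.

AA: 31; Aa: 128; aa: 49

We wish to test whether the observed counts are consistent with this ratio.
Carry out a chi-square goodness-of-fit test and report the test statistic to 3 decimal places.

14.192

Ratio total = 4. Expected counts: 208×1/4 = 52, 208×2/4 = 104, 208×1/4 = 52.
cat         O        E   (O−E)²/E
AA         31       52     8.4808
Aa        128      104     5.5385
aa         49       52     0.1731
Sum = 14.192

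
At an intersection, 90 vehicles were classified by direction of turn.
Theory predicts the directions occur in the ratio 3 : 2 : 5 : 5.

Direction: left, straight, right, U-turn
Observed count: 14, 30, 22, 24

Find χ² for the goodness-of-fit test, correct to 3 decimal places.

Ratio total = 15. Expected counts: 90×3/15 = 18, 90×2/15 = 12, 90×5/15 = 30, 90×5/15 = 30.
left: (14 − 18)²/18 = 16/18 = 0.8889
straight: (30 − 12)²/12 = 324/12 = 27.0000
right: (22 − 30)²/30 = 64/30 = 2.1333
U-turn: (24 − 30)²/30 = 36/30 = 1.2000
Sum = 31.222

31.222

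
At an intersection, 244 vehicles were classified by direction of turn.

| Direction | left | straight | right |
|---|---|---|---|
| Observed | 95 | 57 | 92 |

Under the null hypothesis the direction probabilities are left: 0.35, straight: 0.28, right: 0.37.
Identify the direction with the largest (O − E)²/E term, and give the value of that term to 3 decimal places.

Expected counts E_i = n·p_i: 244×0.35 = 85.4, 244×0.28 = 68.32, 244×0.37 = 90.28.
left: (95 − 85.4)²/85.4 = 92.16/85.4 = 1.0792
straight: (57 − 68.32)²/68.32 = 128.1424/68.32 = 1.8756
right: (92 − 90.28)²/90.28 = 2.9584/90.28 = 0.0328
The largest term is for straight: 1.876.

straight, 1.876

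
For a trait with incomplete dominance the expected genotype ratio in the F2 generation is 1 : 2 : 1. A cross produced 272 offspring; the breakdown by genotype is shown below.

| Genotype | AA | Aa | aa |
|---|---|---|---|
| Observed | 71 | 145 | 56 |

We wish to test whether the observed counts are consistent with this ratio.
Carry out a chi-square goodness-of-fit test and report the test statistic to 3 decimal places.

2.846

Ratio total = 4. Expected counts: 272×1/4 = 68, 272×2/4 = 136, 272×1/4 = 68.
χ² = (71−68)²/68 + (145−136)²/136 + (56−68)²/68
   = 0.1324 + 0.5956 + 2.1176
Sum = 2.846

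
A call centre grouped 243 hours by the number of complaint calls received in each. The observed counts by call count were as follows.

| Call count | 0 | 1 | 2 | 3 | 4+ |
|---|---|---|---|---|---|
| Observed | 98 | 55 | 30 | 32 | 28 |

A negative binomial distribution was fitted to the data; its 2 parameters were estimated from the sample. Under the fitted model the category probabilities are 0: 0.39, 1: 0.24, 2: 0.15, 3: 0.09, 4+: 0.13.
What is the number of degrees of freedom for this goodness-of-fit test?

2

There are k = 5 categories and 2 parameters estimated from the data, so df = 5 − 1 − 2 = 2.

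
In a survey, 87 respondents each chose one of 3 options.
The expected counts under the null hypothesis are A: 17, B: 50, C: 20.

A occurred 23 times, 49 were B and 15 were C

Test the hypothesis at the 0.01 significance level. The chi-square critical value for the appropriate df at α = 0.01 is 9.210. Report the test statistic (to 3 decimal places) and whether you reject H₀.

cat         O        E   (O−E)²/E
A          23       17     2.1176
B          49       50     0.0200
C          15       20     1.2500
Sum = 3.388
df = 2. Since 3.388 < 9.210, we do not reject H₀.

3.388; do not reject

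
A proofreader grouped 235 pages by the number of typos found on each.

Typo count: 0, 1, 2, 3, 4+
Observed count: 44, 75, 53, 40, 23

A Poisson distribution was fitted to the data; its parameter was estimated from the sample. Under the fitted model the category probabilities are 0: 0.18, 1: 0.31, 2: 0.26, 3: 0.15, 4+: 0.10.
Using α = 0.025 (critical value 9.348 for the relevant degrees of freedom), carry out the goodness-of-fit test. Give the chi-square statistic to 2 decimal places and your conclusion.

Expected counts E_i = n·p_i: 235×0.18 = 42.3, 235×0.31 = 72.85, 235×0.26 = 61.1, 235×0.15 = 35.25, 235×0.10 = 23.5.
cat         O        E   (O−E)²/E
0          44     42.3      0.068
1          75    72.85      0.063
2          53     61.1      1.074
3          40    35.25      0.640
4+         23     23.5      0.011
Sum = 1.86
df = 3. Since 1.86 < 9.348, we do not reject H₀.

1.86; do not reject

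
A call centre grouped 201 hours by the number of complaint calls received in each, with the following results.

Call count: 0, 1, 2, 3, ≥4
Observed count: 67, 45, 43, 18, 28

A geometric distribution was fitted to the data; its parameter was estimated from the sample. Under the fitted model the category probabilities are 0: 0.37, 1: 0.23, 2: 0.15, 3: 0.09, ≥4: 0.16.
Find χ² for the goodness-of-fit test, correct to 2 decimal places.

Expected counts E_i = n·p_i: 201×0.37 = 74.37, 201×0.23 = 46.23, 201×0.15 = 30.15, 201×0.09 = 18.09, 201×0.16 = 32.16.
cat         O        E   (O−E)²/E
0          67    74.37      0.730
1          45    46.23      0.033
2          43    30.15      5.477
3          18    18.09      0.000
≥4         28    32.16      0.538
Sum = 6.78

6.78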